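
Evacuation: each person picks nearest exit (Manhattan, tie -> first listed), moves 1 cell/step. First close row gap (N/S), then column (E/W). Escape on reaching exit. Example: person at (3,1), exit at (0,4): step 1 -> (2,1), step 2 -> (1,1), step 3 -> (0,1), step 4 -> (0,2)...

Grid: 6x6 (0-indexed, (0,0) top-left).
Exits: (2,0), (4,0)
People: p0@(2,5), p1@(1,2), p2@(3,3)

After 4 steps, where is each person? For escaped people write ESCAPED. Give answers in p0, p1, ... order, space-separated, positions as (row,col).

Step 1: p0:(2,5)->(2,4) | p1:(1,2)->(2,2) | p2:(3,3)->(2,3)
Step 2: p0:(2,4)->(2,3) | p1:(2,2)->(2,1) | p2:(2,3)->(2,2)
Step 3: p0:(2,3)->(2,2) | p1:(2,1)->(2,0)->EXIT | p2:(2,2)->(2,1)
Step 4: p0:(2,2)->(2,1) | p1:escaped | p2:(2,1)->(2,0)->EXIT

(2,1) ESCAPED ESCAPED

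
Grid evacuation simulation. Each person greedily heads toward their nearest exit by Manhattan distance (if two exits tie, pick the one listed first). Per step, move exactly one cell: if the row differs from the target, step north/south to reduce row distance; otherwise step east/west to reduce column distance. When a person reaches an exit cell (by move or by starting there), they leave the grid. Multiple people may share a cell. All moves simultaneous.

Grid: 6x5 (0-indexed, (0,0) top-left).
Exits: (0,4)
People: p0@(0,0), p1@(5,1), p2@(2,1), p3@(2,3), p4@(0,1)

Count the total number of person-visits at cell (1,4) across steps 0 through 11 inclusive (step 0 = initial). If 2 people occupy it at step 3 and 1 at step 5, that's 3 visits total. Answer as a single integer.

Answer: 0

Derivation:
Step 0: p0@(0,0) p1@(5,1) p2@(2,1) p3@(2,3) p4@(0,1) -> at (1,4): 0 [-], cum=0
Step 1: p0@(0,1) p1@(4,1) p2@(1,1) p3@(1,3) p4@(0,2) -> at (1,4): 0 [-], cum=0
Step 2: p0@(0,2) p1@(3,1) p2@(0,1) p3@(0,3) p4@(0,3) -> at (1,4): 0 [-], cum=0
Step 3: p0@(0,3) p1@(2,1) p2@(0,2) p3@ESC p4@ESC -> at (1,4): 0 [-], cum=0
Step 4: p0@ESC p1@(1,1) p2@(0,3) p3@ESC p4@ESC -> at (1,4): 0 [-], cum=0
Step 5: p0@ESC p1@(0,1) p2@ESC p3@ESC p4@ESC -> at (1,4): 0 [-], cum=0
Step 6: p0@ESC p1@(0,2) p2@ESC p3@ESC p4@ESC -> at (1,4): 0 [-], cum=0
Step 7: p0@ESC p1@(0,3) p2@ESC p3@ESC p4@ESC -> at (1,4): 0 [-], cum=0
Step 8: p0@ESC p1@ESC p2@ESC p3@ESC p4@ESC -> at (1,4): 0 [-], cum=0
Total visits = 0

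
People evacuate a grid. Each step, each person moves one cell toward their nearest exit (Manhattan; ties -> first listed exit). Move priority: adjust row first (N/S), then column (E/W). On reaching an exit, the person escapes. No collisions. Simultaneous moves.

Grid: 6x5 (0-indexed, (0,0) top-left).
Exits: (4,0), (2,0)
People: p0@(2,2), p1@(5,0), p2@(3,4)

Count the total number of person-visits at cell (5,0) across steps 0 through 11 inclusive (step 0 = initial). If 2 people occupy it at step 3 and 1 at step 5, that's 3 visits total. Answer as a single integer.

Answer: 1

Derivation:
Step 0: p0@(2,2) p1@(5,0) p2@(3,4) -> at (5,0): 1 [p1], cum=1
Step 1: p0@(2,1) p1@ESC p2@(4,4) -> at (5,0): 0 [-], cum=1
Step 2: p0@ESC p1@ESC p2@(4,3) -> at (5,0): 0 [-], cum=1
Step 3: p0@ESC p1@ESC p2@(4,2) -> at (5,0): 0 [-], cum=1
Step 4: p0@ESC p1@ESC p2@(4,1) -> at (5,0): 0 [-], cum=1
Step 5: p0@ESC p1@ESC p2@ESC -> at (5,0): 0 [-], cum=1
Total visits = 1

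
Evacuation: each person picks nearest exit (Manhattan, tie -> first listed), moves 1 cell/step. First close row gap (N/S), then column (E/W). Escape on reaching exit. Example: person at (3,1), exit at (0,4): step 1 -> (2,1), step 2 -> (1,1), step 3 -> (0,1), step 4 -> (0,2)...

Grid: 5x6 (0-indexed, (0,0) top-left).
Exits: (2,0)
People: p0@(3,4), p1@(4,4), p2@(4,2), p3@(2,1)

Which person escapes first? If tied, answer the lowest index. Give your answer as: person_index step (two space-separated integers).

Answer: 3 1

Derivation:
Step 1: p0:(3,4)->(2,4) | p1:(4,4)->(3,4) | p2:(4,2)->(3,2) | p3:(2,1)->(2,0)->EXIT
Step 2: p0:(2,4)->(2,3) | p1:(3,4)->(2,4) | p2:(3,2)->(2,2) | p3:escaped
Step 3: p0:(2,3)->(2,2) | p1:(2,4)->(2,3) | p2:(2,2)->(2,1) | p3:escaped
Step 4: p0:(2,2)->(2,1) | p1:(2,3)->(2,2) | p2:(2,1)->(2,0)->EXIT | p3:escaped
Step 5: p0:(2,1)->(2,0)->EXIT | p1:(2,2)->(2,1) | p2:escaped | p3:escaped
Step 6: p0:escaped | p1:(2,1)->(2,0)->EXIT | p2:escaped | p3:escaped
Exit steps: [5, 6, 4, 1]
First to escape: p3 at step 1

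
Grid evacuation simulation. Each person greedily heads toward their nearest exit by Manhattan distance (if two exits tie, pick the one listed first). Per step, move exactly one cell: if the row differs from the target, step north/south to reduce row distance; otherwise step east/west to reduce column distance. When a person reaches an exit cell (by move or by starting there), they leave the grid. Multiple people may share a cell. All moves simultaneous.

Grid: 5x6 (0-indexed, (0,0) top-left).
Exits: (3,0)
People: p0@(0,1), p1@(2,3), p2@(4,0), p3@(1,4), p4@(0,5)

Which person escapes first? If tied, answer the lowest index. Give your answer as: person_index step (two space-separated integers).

Answer: 2 1

Derivation:
Step 1: p0:(0,1)->(1,1) | p1:(2,3)->(3,3) | p2:(4,0)->(3,0)->EXIT | p3:(1,4)->(2,4) | p4:(0,5)->(1,5)
Step 2: p0:(1,1)->(2,1) | p1:(3,3)->(3,2) | p2:escaped | p3:(2,4)->(3,4) | p4:(1,5)->(2,5)
Step 3: p0:(2,1)->(3,1) | p1:(3,2)->(3,1) | p2:escaped | p3:(3,4)->(3,3) | p4:(2,5)->(3,5)
Step 4: p0:(3,1)->(3,0)->EXIT | p1:(3,1)->(3,0)->EXIT | p2:escaped | p3:(3,3)->(3,2) | p4:(3,5)->(3,4)
Step 5: p0:escaped | p1:escaped | p2:escaped | p3:(3,2)->(3,1) | p4:(3,4)->(3,3)
Step 6: p0:escaped | p1:escaped | p2:escaped | p3:(3,1)->(3,0)->EXIT | p4:(3,3)->(3,2)
Step 7: p0:escaped | p1:escaped | p2:escaped | p3:escaped | p4:(3,2)->(3,1)
Step 8: p0:escaped | p1:escaped | p2:escaped | p3:escaped | p4:(3,1)->(3,0)->EXIT
Exit steps: [4, 4, 1, 6, 8]
First to escape: p2 at step 1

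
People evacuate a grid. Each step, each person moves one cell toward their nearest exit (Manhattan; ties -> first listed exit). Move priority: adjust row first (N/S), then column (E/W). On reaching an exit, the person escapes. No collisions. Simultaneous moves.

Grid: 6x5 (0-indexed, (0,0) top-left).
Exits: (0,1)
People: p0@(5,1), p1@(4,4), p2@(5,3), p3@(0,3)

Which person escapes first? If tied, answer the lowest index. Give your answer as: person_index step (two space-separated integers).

Step 1: p0:(5,1)->(4,1) | p1:(4,4)->(3,4) | p2:(5,3)->(4,3) | p3:(0,3)->(0,2)
Step 2: p0:(4,1)->(3,1) | p1:(3,4)->(2,4) | p2:(4,3)->(3,3) | p3:(0,2)->(0,1)->EXIT
Step 3: p0:(3,1)->(2,1) | p1:(2,4)->(1,4) | p2:(3,3)->(2,3) | p3:escaped
Step 4: p0:(2,1)->(1,1) | p1:(1,4)->(0,4) | p2:(2,3)->(1,3) | p3:escaped
Step 5: p0:(1,1)->(0,1)->EXIT | p1:(0,4)->(0,3) | p2:(1,3)->(0,3) | p3:escaped
Step 6: p0:escaped | p1:(0,3)->(0,2) | p2:(0,3)->(0,2) | p3:escaped
Step 7: p0:escaped | p1:(0,2)->(0,1)->EXIT | p2:(0,2)->(0,1)->EXIT | p3:escaped
Exit steps: [5, 7, 7, 2]
First to escape: p3 at step 2

Answer: 3 2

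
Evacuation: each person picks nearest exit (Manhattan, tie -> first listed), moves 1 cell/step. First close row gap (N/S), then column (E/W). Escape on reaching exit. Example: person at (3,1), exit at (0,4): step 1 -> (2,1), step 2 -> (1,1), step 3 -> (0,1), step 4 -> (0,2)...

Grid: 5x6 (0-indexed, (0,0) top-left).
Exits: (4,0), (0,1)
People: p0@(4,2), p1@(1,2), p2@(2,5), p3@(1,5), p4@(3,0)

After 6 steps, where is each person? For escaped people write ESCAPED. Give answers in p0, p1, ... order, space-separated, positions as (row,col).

Step 1: p0:(4,2)->(4,1) | p1:(1,2)->(0,2) | p2:(2,5)->(1,5) | p3:(1,5)->(0,5) | p4:(3,0)->(4,0)->EXIT
Step 2: p0:(4,1)->(4,0)->EXIT | p1:(0,2)->(0,1)->EXIT | p2:(1,5)->(0,5) | p3:(0,5)->(0,4) | p4:escaped
Step 3: p0:escaped | p1:escaped | p2:(0,5)->(0,4) | p3:(0,4)->(0,3) | p4:escaped
Step 4: p0:escaped | p1:escaped | p2:(0,4)->(0,3) | p3:(0,3)->(0,2) | p4:escaped
Step 5: p0:escaped | p1:escaped | p2:(0,3)->(0,2) | p3:(0,2)->(0,1)->EXIT | p4:escaped
Step 6: p0:escaped | p1:escaped | p2:(0,2)->(0,1)->EXIT | p3:escaped | p4:escaped

ESCAPED ESCAPED ESCAPED ESCAPED ESCAPED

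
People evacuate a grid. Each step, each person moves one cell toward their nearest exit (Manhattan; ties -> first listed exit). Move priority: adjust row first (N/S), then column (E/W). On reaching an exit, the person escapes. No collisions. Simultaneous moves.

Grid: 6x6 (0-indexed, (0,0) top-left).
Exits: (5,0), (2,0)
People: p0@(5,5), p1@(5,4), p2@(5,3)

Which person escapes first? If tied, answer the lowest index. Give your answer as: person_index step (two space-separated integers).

Answer: 2 3

Derivation:
Step 1: p0:(5,5)->(5,4) | p1:(5,4)->(5,3) | p2:(5,3)->(5,2)
Step 2: p0:(5,4)->(5,3) | p1:(5,3)->(5,2) | p2:(5,2)->(5,1)
Step 3: p0:(5,3)->(5,2) | p1:(5,2)->(5,1) | p2:(5,1)->(5,0)->EXIT
Step 4: p0:(5,2)->(5,1) | p1:(5,1)->(5,0)->EXIT | p2:escaped
Step 5: p0:(5,1)->(5,0)->EXIT | p1:escaped | p2:escaped
Exit steps: [5, 4, 3]
First to escape: p2 at step 3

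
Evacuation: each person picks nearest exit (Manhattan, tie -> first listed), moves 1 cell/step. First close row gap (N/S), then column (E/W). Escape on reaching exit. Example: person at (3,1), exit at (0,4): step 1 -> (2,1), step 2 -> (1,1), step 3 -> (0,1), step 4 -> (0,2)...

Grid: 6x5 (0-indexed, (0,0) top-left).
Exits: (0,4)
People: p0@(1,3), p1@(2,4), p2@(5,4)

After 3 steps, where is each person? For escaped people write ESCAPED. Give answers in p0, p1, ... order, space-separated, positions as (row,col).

Step 1: p0:(1,3)->(0,3) | p1:(2,4)->(1,4) | p2:(5,4)->(4,4)
Step 2: p0:(0,3)->(0,4)->EXIT | p1:(1,4)->(0,4)->EXIT | p2:(4,4)->(3,4)
Step 3: p0:escaped | p1:escaped | p2:(3,4)->(2,4)

ESCAPED ESCAPED (2,4)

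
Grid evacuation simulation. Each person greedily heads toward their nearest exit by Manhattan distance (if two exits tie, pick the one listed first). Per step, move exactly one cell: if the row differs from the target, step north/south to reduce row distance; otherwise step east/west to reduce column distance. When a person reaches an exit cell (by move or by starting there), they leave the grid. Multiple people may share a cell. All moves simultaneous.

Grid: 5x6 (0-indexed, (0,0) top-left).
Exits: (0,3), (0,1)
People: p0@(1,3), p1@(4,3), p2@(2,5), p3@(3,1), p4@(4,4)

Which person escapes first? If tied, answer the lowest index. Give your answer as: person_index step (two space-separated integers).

Answer: 0 1

Derivation:
Step 1: p0:(1,3)->(0,3)->EXIT | p1:(4,3)->(3,3) | p2:(2,5)->(1,5) | p3:(3,1)->(2,1) | p4:(4,4)->(3,4)
Step 2: p0:escaped | p1:(3,3)->(2,3) | p2:(1,5)->(0,5) | p3:(2,1)->(1,1) | p4:(3,4)->(2,4)
Step 3: p0:escaped | p1:(2,3)->(1,3) | p2:(0,5)->(0,4) | p3:(1,1)->(0,1)->EXIT | p4:(2,4)->(1,4)
Step 4: p0:escaped | p1:(1,3)->(0,3)->EXIT | p2:(0,4)->(0,3)->EXIT | p3:escaped | p4:(1,4)->(0,4)
Step 5: p0:escaped | p1:escaped | p2:escaped | p3:escaped | p4:(0,4)->(0,3)->EXIT
Exit steps: [1, 4, 4, 3, 5]
First to escape: p0 at step 1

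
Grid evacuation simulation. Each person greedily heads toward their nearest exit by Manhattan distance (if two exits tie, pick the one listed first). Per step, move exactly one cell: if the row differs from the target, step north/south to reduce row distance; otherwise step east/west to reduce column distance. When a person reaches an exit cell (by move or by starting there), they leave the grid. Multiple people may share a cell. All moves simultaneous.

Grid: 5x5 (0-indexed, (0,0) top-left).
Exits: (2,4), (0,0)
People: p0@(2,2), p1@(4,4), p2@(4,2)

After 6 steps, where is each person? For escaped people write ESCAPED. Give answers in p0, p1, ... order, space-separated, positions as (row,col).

Step 1: p0:(2,2)->(2,3) | p1:(4,4)->(3,4) | p2:(4,2)->(3,2)
Step 2: p0:(2,3)->(2,4)->EXIT | p1:(3,4)->(2,4)->EXIT | p2:(3,2)->(2,2)
Step 3: p0:escaped | p1:escaped | p2:(2,2)->(2,3)
Step 4: p0:escaped | p1:escaped | p2:(2,3)->(2,4)->EXIT

ESCAPED ESCAPED ESCAPED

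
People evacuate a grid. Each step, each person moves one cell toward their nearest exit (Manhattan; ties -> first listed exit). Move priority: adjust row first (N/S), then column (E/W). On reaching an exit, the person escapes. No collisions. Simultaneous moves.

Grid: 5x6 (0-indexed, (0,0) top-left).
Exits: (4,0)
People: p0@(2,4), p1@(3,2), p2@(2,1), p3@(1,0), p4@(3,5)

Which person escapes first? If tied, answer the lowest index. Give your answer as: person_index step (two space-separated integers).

Answer: 1 3

Derivation:
Step 1: p0:(2,4)->(3,4) | p1:(3,2)->(4,2) | p2:(2,1)->(3,1) | p3:(1,0)->(2,0) | p4:(3,5)->(4,5)
Step 2: p0:(3,4)->(4,4) | p1:(4,2)->(4,1) | p2:(3,1)->(4,1) | p3:(2,0)->(3,0) | p4:(4,5)->(4,4)
Step 3: p0:(4,4)->(4,3) | p1:(4,1)->(4,0)->EXIT | p2:(4,1)->(4,0)->EXIT | p3:(3,0)->(4,0)->EXIT | p4:(4,4)->(4,3)
Step 4: p0:(4,3)->(4,2) | p1:escaped | p2:escaped | p3:escaped | p4:(4,3)->(4,2)
Step 5: p0:(4,2)->(4,1) | p1:escaped | p2:escaped | p3:escaped | p4:(4,2)->(4,1)
Step 6: p0:(4,1)->(4,0)->EXIT | p1:escaped | p2:escaped | p3:escaped | p4:(4,1)->(4,0)->EXIT
Exit steps: [6, 3, 3, 3, 6]
First to escape: p1 at step 3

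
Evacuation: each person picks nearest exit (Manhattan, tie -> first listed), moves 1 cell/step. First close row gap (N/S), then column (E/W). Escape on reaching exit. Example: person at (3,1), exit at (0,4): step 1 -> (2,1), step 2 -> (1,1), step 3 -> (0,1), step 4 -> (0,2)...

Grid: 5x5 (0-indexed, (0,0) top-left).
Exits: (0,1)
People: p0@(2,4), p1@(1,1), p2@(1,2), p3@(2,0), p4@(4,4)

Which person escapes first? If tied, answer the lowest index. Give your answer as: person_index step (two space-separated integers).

Answer: 1 1

Derivation:
Step 1: p0:(2,4)->(1,4) | p1:(1,1)->(0,1)->EXIT | p2:(1,2)->(0,2) | p3:(2,0)->(1,0) | p4:(4,4)->(3,4)
Step 2: p0:(1,4)->(0,4) | p1:escaped | p2:(0,2)->(0,1)->EXIT | p3:(1,0)->(0,0) | p4:(3,4)->(2,4)
Step 3: p0:(0,4)->(0,3) | p1:escaped | p2:escaped | p3:(0,0)->(0,1)->EXIT | p4:(2,4)->(1,4)
Step 4: p0:(0,3)->(0,2) | p1:escaped | p2:escaped | p3:escaped | p4:(1,4)->(0,4)
Step 5: p0:(0,2)->(0,1)->EXIT | p1:escaped | p2:escaped | p3:escaped | p4:(0,4)->(0,3)
Step 6: p0:escaped | p1:escaped | p2:escaped | p3:escaped | p4:(0,3)->(0,2)
Step 7: p0:escaped | p1:escaped | p2:escaped | p3:escaped | p4:(0,2)->(0,1)->EXIT
Exit steps: [5, 1, 2, 3, 7]
First to escape: p1 at step 1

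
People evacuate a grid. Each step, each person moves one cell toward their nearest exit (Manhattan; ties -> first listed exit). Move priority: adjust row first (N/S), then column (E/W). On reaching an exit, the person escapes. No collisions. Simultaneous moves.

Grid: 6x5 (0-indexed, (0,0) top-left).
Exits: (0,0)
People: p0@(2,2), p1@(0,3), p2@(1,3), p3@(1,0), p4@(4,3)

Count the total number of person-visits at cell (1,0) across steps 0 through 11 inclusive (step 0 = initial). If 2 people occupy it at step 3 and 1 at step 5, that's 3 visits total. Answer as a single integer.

Step 0: p0@(2,2) p1@(0,3) p2@(1,3) p3@(1,0) p4@(4,3) -> at (1,0): 1 [p3], cum=1
Step 1: p0@(1,2) p1@(0,2) p2@(0,3) p3@ESC p4@(3,3) -> at (1,0): 0 [-], cum=1
Step 2: p0@(0,2) p1@(0,1) p2@(0,2) p3@ESC p4@(2,3) -> at (1,0): 0 [-], cum=1
Step 3: p0@(0,1) p1@ESC p2@(0,1) p3@ESC p4@(1,3) -> at (1,0): 0 [-], cum=1
Step 4: p0@ESC p1@ESC p2@ESC p3@ESC p4@(0,3) -> at (1,0): 0 [-], cum=1
Step 5: p0@ESC p1@ESC p2@ESC p3@ESC p4@(0,2) -> at (1,0): 0 [-], cum=1
Step 6: p0@ESC p1@ESC p2@ESC p3@ESC p4@(0,1) -> at (1,0): 0 [-], cum=1
Step 7: p0@ESC p1@ESC p2@ESC p3@ESC p4@ESC -> at (1,0): 0 [-], cum=1
Total visits = 1

Answer: 1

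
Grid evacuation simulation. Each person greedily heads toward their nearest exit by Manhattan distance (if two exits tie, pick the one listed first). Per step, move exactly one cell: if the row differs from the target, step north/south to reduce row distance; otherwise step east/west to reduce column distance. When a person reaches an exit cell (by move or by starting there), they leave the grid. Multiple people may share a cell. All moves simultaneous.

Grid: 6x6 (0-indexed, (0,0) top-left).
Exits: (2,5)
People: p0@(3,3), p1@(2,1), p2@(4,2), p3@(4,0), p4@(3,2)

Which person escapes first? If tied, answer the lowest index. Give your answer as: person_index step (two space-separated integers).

Step 1: p0:(3,3)->(2,3) | p1:(2,1)->(2,2) | p2:(4,2)->(3,2) | p3:(4,0)->(3,0) | p4:(3,2)->(2,2)
Step 2: p0:(2,3)->(2,4) | p1:(2,2)->(2,3) | p2:(3,2)->(2,2) | p3:(3,0)->(2,0) | p4:(2,2)->(2,3)
Step 3: p0:(2,4)->(2,5)->EXIT | p1:(2,3)->(2,4) | p2:(2,2)->(2,3) | p3:(2,0)->(2,1) | p4:(2,3)->(2,4)
Step 4: p0:escaped | p1:(2,4)->(2,5)->EXIT | p2:(2,3)->(2,4) | p3:(2,1)->(2,2) | p4:(2,4)->(2,5)->EXIT
Step 5: p0:escaped | p1:escaped | p2:(2,4)->(2,5)->EXIT | p3:(2,2)->(2,3) | p4:escaped
Step 6: p0:escaped | p1:escaped | p2:escaped | p3:(2,3)->(2,4) | p4:escaped
Step 7: p0:escaped | p1:escaped | p2:escaped | p3:(2,4)->(2,5)->EXIT | p4:escaped
Exit steps: [3, 4, 5, 7, 4]
First to escape: p0 at step 3

Answer: 0 3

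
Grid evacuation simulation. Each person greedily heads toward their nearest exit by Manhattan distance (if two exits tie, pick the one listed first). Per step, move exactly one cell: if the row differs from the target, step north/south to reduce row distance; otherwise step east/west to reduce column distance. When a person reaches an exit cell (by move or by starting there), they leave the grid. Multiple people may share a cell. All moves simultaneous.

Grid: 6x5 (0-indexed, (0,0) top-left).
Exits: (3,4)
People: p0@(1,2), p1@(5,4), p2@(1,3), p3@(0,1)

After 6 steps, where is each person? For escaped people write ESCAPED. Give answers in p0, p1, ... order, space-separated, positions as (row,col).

Step 1: p0:(1,2)->(2,2) | p1:(5,4)->(4,4) | p2:(1,3)->(2,3) | p3:(0,1)->(1,1)
Step 2: p0:(2,2)->(3,2) | p1:(4,4)->(3,4)->EXIT | p2:(2,3)->(3,3) | p3:(1,1)->(2,1)
Step 3: p0:(3,2)->(3,3) | p1:escaped | p2:(3,3)->(3,4)->EXIT | p3:(2,1)->(3,1)
Step 4: p0:(3,3)->(3,4)->EXIT | p1:escaped | p2:escaped | p3:(3,1)->(3,2)
Step 5: p0:escaped | p1:escaped | p2:escaped | p3:(3,2)->(3,3)
Step 6: p0:escaped | p1:escaped | p2:escaped | p3:(3,3)->(3,4)->EXIT

ESCAPED ESCAPED ESCAPED ESCAPED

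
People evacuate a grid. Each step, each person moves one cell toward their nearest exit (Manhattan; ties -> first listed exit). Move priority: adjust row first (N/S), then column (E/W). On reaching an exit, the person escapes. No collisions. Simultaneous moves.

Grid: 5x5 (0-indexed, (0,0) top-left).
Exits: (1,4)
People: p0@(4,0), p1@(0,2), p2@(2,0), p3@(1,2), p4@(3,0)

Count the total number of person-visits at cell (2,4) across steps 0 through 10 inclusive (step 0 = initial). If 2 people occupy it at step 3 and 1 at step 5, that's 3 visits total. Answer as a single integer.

Answer: 0

Derivation:
Step 0: p0@(4,0) p1@(0,2) p2@(2,0) p3@(1,2) p4@(3,0) -> at (2,4): 0 [-], cum=0
Step 1: p0@(3,0) p1@(1,2) p2@(1,0) p3@(1,3) p4@(2,0) -> at (2,4): 0 [-], cum=0
Step 2: p0@(2,0) p1@(1,3) p2@(1,1) p3@ESC p4@(1,0) -> at (2,4): 0 [-], cum=0
Step 3: p0@(1,0) p1@ESC p2@(1,2) p3@ESC p4@(1,1) -> at (2,4): 0 [-], cum=0
Step 4: p0@(1,1) p1@ESC p2@(1,3) p3@ESC p4@(1,2) -> at (2,4): 0 [-], cum=0
Step 5: p0@(1,2) p1@ESC p2@ESC p3@ESC p4@(1,3) -> at (2,4): 0 [-], cum=0
Step 6: p0@(1,3) p1@ESC p2@ESC p3@ESC p4@ESC -> at (2,4): 0 [-], cum=0
Step 7: p0@ESC p1@ESC p2@ESC p3@ESC p4@ESC -> at (2,4): 0 [-], cum=0
Total visits = 0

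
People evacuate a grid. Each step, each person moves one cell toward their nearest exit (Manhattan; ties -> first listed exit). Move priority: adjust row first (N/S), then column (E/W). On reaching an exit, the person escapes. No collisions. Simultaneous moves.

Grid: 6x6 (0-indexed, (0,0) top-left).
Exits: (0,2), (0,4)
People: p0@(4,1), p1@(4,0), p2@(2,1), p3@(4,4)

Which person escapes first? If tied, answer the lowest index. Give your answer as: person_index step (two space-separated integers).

Step 1: p0:(4,1)->(3,1) | p1:(4,0)->(3,0) | p2:(2,1)->(1,1) | p3:(4,4)->(3,4)
Step 2: p0:(3,1)->(2,1) | p1:(3,0)->(2,0) | p2:(1,1)->(0,1) | p3:(3,4)->(2,4)
Step 3: p0:(2,1)->(1,1) | p1:(2,0)->(1,0) | p2:(0,1)->(0,2)->EXIT | p3:(2,4)->(1,4)
Step 4: p0:(1,1)->(0,1) | p1:(1,0)->(0,0) | p2:escaped | p3:(1,4)->(0,4)->EXIT
Step 5: p0:(0,1)->(0,2)->EXIT | p1:(0,0)->(0,1) | p2:escaped | p3:escaped
Step 6: p0:escaped | p1:(0,1)->(0,2)->EXIT | p2:escaped | p3:escaped
Exit steps: [5, 6, 3, 4]
First to escape: p2 at step 3

Answer: 2 3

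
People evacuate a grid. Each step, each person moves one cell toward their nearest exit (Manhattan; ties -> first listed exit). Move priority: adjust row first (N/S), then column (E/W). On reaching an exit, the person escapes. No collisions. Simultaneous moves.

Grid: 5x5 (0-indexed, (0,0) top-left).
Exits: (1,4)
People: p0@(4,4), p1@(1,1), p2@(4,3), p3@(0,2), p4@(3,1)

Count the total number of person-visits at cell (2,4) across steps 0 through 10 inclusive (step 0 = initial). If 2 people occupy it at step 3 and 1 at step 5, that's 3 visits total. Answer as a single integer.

Step 0: p0@(4,4) p1@(1,1) p2@(4,3) p3@(0,2) p4@(3,1) -> at (2,4): 0 [-], cum=0
Step 1: p0@(3,4) p1@(1,2) p2@(3,3) p3@(1,2) p4@(2,1) -> at (2,4): 0 [-], cum=0
Step 2: p0@(2,4) p1@(1,3) p2@(2,3) p3@(1,3) p4@(1,1) -> at (2,4): 1 [p0], cum=1
Step 3: p0@ESC p1@ESC p2@(1,3) p3@ESC p4@(1,2) -> at (2,4): 0 [-], cum=1
Step 4: p0@ESC p1@ESC p2@ESC p3@ESC p4@(1,3) -> at (2,4): 0 [-], cum=1
Step 5: p0@ESC p1@ESC p2@ESC p3@ESC p4@ESC -> at (2,4): 0 [-], cum=1
Total visits = 1

Answer: 1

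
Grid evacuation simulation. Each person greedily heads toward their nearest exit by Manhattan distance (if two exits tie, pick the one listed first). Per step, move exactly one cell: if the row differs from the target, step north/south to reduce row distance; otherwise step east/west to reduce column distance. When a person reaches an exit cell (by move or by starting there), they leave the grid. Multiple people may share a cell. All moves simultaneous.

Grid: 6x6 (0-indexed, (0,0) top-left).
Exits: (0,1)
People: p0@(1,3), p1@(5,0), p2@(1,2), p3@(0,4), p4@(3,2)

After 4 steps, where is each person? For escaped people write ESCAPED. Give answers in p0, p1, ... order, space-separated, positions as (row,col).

Step 1: p0:(1,3)->(0,3) | p1:(5,0)->(4,0) | p2:(1,2)->(0,2) | p3:(0,4)->(0,3) | p4:(3,2)->(2,2)
Step 2: p0:(0,3)->(0,2) | p1:(4,0)->(3,0) | p2:(0,2)->(0,1)->EXIT | p3:(0,3)->(0,2) | p4:(2,2)->(1,2)
Step 3: p0:(0,2)->(0,1)->EXIT | p1:(3,0)->(2,0) | p2:escaped | p3:(0,2)->(0,1)->EXIT | p4:(1,2)->(0,2)
Step 4: p0:escaped | p1:(2,0)->(1,0) | p2:escaped | p3:escaped | p4:(0,2)->(0,1)->EXIT

ESCAPED (1,0) ESCAPED ESCAPED ESCAPED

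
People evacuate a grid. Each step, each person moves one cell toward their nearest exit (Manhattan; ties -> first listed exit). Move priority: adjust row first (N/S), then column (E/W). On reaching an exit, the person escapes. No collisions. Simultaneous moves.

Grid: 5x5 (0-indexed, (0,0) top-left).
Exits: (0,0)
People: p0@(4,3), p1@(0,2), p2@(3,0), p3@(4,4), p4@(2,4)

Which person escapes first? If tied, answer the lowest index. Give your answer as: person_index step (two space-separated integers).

Answer: 1 2

Derivation:
Step 1: p0:(4,3)->(3,3) | p1:(0,2)->(0,1) | p2:(3,0)->(2,0) | p3:(4,4)->(3,4) | p4:(2,4)->(1,4)
Step 2: p0:(3,3)->(2,3) | p1:(0,1)->(0,0)->EXIT | p2:(2,0)->(1,0) | p3:(3,4)->(2,4) | p4:(1,4)->(0,4)
Step 3: p0:(2,3)->(1,3) | p1:escaped | p2:(1,0)->(0,0)->EXIT | p3:(2,4)->(1,4) | p4:(0,4)->(0,3)
Step 4: p0:(1,3)->(0,3) | p1:escaped | p2:escaped | p3:(1,4)->(0,4) | p4:(0,3)->(0,2)
Step 5: p0:(0,3)->(0,2) | p1:escaped | p2:escaped | p3:(0,4)->(0,3) | p4:(0,2)->(0,1)
Step 6: p0:(0,2)->(0,1) | p1:escaped | p2:escaped | p3:(0,3)->(0,2) | p4:(0,1)->(0,0)->EXIT
Step 7: p0:(0,1)->(0,0)->EXIT | p1:escaped | p2:escaped | p3:(0,2)->(0,1) | p4:escaped
Step 8: p0:escaped | p1:escaped | p2:escaped | p3:(0,1)->(0,0)->EXIT | p4:escaped
Exit steps: [7, 2, 3, 8, 6]
First to escape: p1 at step 2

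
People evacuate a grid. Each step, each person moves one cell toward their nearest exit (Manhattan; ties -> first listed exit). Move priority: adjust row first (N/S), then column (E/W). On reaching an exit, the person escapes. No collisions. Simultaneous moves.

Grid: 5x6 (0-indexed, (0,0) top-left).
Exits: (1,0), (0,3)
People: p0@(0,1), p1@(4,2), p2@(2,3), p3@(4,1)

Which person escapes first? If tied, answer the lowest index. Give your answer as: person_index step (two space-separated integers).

Answer: 0 2

Derivation:
Step 1: p0:(0,1)->(1,1) | p1:(4,2)->(3,2) | p2:(2,3)->(1,3) | p3:(4,1)->(3,1)
Step 2: p0:(1,1)->(1,0)->EXIT | p1:(3,2)->(2,2) | p2:(1,3)->(0,3)->EXIT | p3:(3,1)->(2,1)
Step 3: p0:escaped | p1:(2,2)->(1,2) | p2:escaped | p3:(2,1)->(1,1)
Step 4: p0:escaped | p1:(1,2)->(1,1) | p2:escaped | p3:(1,1)->(1,0)->EXIT
Step 5: p0:escaped | p1:(1,1)->(1,0)->EXIT | p2:escaped | p3:escaped
Exit steps: [2, 5, 2, 4]
First to escape: p0 at step 2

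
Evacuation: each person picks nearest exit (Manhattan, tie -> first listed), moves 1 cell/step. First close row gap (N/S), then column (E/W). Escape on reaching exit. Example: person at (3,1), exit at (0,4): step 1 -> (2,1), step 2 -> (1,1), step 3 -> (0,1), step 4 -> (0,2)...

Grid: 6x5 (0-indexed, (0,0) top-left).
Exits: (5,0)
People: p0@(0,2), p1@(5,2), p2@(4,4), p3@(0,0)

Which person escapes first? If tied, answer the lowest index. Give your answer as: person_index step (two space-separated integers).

Step 1: p0:(0,2)->(1,2) | p1:(5,2)->(5,1) | p2:(4,4)->(5,4) | p3:(0,0)->(1,0)
Step 2: p0:(1,2)->(2,2) | p1:(5,1)->(5,0)->EXIT | p2:(5,4)->(5,3) | p3:(1,0)->(2,0)
Step 3: p0:(2,2)->(3,2) | p1:escaped | p2:(5,3)->(5,2) | p3:(2,0)->(3,0)
Step 4: p0:(3,2)->(4,2) | p1:escaped | p2:(5,2)->(5,1) | p3:(3,0)->(4,0)
Step 5: p0:(4,2)->(5,2) | p1:escaped | p2:(5,1)->(5,0)->EXIT | p3:(4,0)->(5,0)->EXIT
Step 6: p0:(5,2)->(5,1) | p1:escaped | p2:escaped | p3:escaped
Step 7: p0:(5,1)->(5,0)->EXIT | p1:escaped | p2:escaped | p3:escaped
Exit steps: [7, 2, 5, 5]
First to escape: p1 at step 2

Answer: 1 2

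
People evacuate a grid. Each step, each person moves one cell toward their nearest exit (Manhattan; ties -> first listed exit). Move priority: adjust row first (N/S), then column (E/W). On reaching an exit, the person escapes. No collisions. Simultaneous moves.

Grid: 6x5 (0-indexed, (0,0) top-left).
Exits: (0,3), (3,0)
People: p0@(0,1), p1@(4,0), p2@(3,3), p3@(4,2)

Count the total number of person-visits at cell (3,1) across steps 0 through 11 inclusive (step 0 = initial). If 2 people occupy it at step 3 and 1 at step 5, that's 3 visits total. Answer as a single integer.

Step 0: p0@(0,1) p1@(4,0) p2@(3,3) p3@(4,2) -> at (3,1): 0 [-], cum=0
Step 1: p0@(0,2) p1@ESC p2@(2,3) p3@(3,2) -> at (3,1): 0 [-], cum=0
Step 2: p0@ESC p1@ESC p2@(1,3) p3@(3,1) -> at (3,1): 1 [p3], cum=1
Step 3: p0@ESC p1@ESC p2@ESC p3@ESC -> at (3,1): 0 [-], cum=1
Total visits = 1

Answer: 1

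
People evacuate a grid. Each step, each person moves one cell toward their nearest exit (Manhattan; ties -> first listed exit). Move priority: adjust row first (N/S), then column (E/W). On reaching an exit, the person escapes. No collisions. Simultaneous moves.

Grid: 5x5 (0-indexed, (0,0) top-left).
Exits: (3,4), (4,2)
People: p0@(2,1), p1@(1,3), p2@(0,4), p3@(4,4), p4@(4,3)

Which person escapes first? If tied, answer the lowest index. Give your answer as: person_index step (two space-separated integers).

Answer: 3 1

Derivation:
Step 1: p0:(2,1)->(3,1) | p1:(1,3)->(2,3) | p2:(0,4)->(1,4) | p3:(4,4)->(3,4)->EXIT | p4:(4,3)->(4,2)->EXIT
Step 2: p0:(3,1)->(4,1) | p1:(2,3)->(3,3) | p2:(1,4)->(2,4) | p3:escaped | p4:escaped
Step 3: p0:(4,1)->(4,2)->EXIT | p1:(3,3)->(3,4)->EXIT | p2:(2,4)->(3,4)->EXIT | p3:escaped | p4:escaped
Exit steps: [3, 3, 3, 1, 1]
First to escape: p3 at step 1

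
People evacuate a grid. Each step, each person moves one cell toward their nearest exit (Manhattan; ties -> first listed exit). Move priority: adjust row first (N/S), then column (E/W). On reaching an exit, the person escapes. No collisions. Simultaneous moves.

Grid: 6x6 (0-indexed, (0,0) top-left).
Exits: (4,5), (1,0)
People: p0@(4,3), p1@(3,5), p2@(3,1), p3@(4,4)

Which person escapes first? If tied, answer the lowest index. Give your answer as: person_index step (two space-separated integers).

Answer: 1 1

Derivation:
Step 1: p0:(4,3)->(4,4) | p1:(3,5)->(4,5)->EXIT | p2:(3,1)->(2,1) | p3:(4,4)->(4,5)->EXIT
Step 2: p0:(4,4)->(4,5)->EXIT | p1:escaped | p2:(2,1)->(1,1) | p3:escaped
Step 3: p0:escaped | p1:escaped | p2:(1,1)->(1,0)->EXIT | p3:escaped
Exit steps: [2, 1, 3, 1]
First to escape: p1 at step 1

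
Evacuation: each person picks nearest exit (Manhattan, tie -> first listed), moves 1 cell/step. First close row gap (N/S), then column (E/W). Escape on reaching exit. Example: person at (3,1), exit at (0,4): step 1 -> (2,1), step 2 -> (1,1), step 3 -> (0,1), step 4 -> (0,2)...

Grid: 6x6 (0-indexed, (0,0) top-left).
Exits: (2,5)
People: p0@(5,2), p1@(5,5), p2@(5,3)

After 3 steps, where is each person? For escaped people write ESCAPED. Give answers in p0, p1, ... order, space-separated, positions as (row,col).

Step 1: p0:(5,2)->(4,2) | p1:(5,5)->(4,5) | p2:(5,3)->(4,3)
Step 2: p0:(4,2)->(3,2) | p1:(4,5)->(3,5) | p2:(4,3)->(3,3)
Step 3: p0:(3,2)->(2,2) | p1:(3,5)->(2,5)->EXIT | p2:(3,3)->(2,3)

(2,2) ESCAPED (2,3)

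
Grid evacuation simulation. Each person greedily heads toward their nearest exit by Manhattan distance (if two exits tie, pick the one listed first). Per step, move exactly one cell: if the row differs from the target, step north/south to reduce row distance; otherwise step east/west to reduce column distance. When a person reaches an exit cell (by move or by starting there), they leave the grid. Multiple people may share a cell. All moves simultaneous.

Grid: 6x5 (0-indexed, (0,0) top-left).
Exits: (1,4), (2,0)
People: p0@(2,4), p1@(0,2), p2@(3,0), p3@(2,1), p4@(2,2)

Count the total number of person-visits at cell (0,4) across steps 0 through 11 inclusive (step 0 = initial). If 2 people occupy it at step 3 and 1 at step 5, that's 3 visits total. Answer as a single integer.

Answer: 0

Derivation:
Step 0: p0@(2,4) p1@(0,2) p2@(3,0) p3@(2,1) p4@(2,2) -> at (0,4): 0 [-], cum=0
Step 1: p0@ESC p1@(1,2) p2@ESC p3@ESC p4@(2,1) -> at (0,4): 0 [-], cum=0
Step 2: p0@ESC p1@(1,3) p2@ESC p3@ESC p4@ESC -> at (0,4): 0 [-], cum=0
Step 3: p0@ESC p1@ESC p2@ESC p3@ESC p4@ESC -> at (0,4): 0 [-], cum=0
Total visits = 0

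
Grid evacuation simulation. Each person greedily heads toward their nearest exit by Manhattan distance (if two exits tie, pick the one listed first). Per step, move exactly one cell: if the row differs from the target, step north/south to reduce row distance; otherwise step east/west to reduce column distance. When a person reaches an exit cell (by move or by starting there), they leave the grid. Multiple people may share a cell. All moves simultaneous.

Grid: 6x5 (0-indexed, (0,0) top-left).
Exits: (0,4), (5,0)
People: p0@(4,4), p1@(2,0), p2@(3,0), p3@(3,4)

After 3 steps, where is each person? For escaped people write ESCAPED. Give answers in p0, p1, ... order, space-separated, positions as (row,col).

Step 1: p0:(4,4)->(3,4) | p1:(2,0)->(3,0) | p2:(3,0)->(4,0) | p3:(3,4)->(2,4)
Step 2: p0:(3,4)->(2,4) | p1:(3,0)->(4,0) | p2:(4,0)->(5,0)->EXIT | p3:(2,4)->(1,4)
Step 3: p0:(2,4)->(1,4) | p1:(4,0)->(5,0)->EXIT | p2:escaped | p3:(1,4)->(0,4)->EXIT

(1,4) ESCAPED ESCAPED ESCAPED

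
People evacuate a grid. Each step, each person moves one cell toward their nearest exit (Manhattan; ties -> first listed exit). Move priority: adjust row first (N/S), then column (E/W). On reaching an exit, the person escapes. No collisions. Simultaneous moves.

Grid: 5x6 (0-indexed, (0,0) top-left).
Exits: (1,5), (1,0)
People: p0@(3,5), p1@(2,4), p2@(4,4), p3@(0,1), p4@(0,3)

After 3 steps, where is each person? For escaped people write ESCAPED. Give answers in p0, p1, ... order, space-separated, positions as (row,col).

Step 1: p0:(3,5)->(2,5) | p1:(2,4)->(1,4) | p2:(4,4)->(3,4) | p3:(0,1)->(1,1) | p4:(0,3)->(1,3)
Step 2: p0:(2,5)->(1,5)->EXIT | p1:(1,4)->(1,5)->EXIT | p2:(3,4)->(2,4) | p3:(1,1)->(1,0)->EXIT | p4:(1,3)->(1,4)
Step 3: p0:escaped | p1:escaped | p2:(2,4)->(1,4) | p3:escaped | p4:(1,4)->(1,5)->EXIT

ESCAPED ESCAPED (1,4) ESCAPED ESCAPED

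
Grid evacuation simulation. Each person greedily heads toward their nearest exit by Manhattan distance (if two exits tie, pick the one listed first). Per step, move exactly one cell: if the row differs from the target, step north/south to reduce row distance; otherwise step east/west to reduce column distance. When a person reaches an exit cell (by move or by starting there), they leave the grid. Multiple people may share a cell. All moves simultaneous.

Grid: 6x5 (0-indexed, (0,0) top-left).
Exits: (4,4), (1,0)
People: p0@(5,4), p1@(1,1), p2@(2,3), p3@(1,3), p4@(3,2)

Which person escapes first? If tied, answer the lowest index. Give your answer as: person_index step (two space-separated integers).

Step 1: p0:(5,4)->(4,4)->EXIT | p1:(1,1)->(1,0)->EXIT | p2:(2,3)->(3,3) | p3:(1,3)->(1,2) | p4:(3,2)->(4,2)
Step 2: p0:escaped | p1:escaped | p2:(3,3)->(4,3) | p3:(1,2)->(1,1) | p4:(4,2)->(4,3)
Step 3: p0:escaped | p1:escaped | p2:(4,3)->(4,4)->EXIT | p3:(1,1)->(1,0)->EXIT | p4:(4,3)->(4,4)->EXIT
Exit steps: [1, 1, 3, 3, 3]
First to escape: p0 at step 1

Answer: 0 1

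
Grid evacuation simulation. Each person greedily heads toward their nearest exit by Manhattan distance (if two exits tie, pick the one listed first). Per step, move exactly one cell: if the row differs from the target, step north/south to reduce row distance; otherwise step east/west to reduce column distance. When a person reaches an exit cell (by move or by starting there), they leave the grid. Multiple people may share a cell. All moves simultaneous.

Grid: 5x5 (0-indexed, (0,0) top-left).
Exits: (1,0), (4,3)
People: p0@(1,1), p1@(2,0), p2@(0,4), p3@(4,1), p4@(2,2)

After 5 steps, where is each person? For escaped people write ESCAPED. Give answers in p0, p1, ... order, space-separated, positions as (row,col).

Step 1: p0:(1,1)->(1,0)->EXIT | p1:(2,0)->(1,0)->EXIT | p2:(0,4)->(1,4) | p3:(4,1)->(4,2) | p4:(2,2)->(1,2)
Step 2: p0:escaped | p1:escaped | p2:(1,4)->(1,3) | p3:(4,2)->(4,3)->EXIT | p4:(1,2)->(1,1)
Step 3: p0:escaped | p1:escaped | p2:(1,3)->(1,2) | p3:escaped | p4:(1,1)->(1,0)->EXIT
Step 4: p0:escaped | p1:escaped | p2:(1,2)->(1,1) | p3:escaped | p4:escaped
Step 5: p0:escaped | p1:escaped | p2:(1,1)->(1,0)->EXIT | p3:escaped | p4:escaped

ESCAPED ESCAPED ESCAPED ESCAPED ESCAPED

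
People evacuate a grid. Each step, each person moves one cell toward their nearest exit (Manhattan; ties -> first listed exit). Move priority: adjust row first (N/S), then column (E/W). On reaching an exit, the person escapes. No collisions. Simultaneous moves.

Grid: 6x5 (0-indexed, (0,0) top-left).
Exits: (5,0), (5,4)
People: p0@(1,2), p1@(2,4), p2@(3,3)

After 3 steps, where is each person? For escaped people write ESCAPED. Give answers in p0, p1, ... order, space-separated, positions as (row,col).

Step 1: p0:(1,2)->(2,2) | p1:(2,4)->(3,4) | p2:(3,3)->(4,3)
Step 2: p0:(2,2)->(3,2) | p1:(3,4)->(4,4) | p2:(4,3)->(5,3)
Step 3: p0:(3,2)->(4,2) | p1:(4,4)->(5,4)->EXIT | p2:(5,3)->(5,4)->EXIT

(4,2) ESCAPED ESCAPED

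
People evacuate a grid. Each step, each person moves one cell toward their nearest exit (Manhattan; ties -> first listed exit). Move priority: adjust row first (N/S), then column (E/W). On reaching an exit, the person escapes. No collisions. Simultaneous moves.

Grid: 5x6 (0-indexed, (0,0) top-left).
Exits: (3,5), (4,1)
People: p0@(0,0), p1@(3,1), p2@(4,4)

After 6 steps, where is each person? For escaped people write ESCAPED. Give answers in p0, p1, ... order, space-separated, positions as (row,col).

Step 1: p0:(0,0)->(1,0) | p1:(3,1)->(4,1)->EXIT | p2:(4,4)->(3,4)
Step 2: p0:(1,0)->(2,0) | p1:escaped | p2:(3,4)->(3,5)->EXIT
Step 3: p0:(2,0)->(3,0) | p1:escaped | p2:escaped
Step 4: p0:(3,0)->(4,0) | p1:escaped | p2:escaped
Step 5: p0:(4,0)->(4,1)->EXIT | p1:escaped | p2:escaped

ESCAPED ESCAPED ESCAPED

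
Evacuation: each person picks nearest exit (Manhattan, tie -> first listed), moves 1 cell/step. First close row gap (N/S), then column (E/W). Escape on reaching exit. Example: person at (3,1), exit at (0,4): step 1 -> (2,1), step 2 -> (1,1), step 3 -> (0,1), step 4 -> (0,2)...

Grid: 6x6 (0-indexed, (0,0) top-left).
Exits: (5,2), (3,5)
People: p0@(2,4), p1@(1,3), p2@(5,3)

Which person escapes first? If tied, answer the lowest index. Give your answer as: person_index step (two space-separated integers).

Answer: 2 1

Derivation:
Step 1: p0:(2,4)->(3,4) | p1:(1,3)->(2,3) | p2:(5,3)->(5,2)->EXIT
Step 2: p0:(3,4)->(3,5)->EXIT | p1:(2,3)->(3,3) | p2:escaped
Step 3: p0:escaped | p1:(3,3)->(3,4) | p2:escaped
Step 4: p0:escaped | p1:(3,4)->(3,5)->EXIT | p2:escaped
Exit steps: [2, 4, 1]
First to escape: p2 at step 1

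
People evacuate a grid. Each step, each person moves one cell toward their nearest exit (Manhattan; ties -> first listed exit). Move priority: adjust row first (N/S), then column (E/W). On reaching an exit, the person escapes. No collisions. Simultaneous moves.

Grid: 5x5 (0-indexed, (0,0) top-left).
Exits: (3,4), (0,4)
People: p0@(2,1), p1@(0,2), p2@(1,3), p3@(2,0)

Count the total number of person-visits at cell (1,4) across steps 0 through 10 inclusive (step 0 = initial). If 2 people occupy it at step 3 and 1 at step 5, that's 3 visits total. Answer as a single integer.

Step 0: p0@(2,1) p1@(0,2) p2@(1,3) p3@(2,0) -> at (1,4): 0 [-], cum=0
Step 1: p0@(3,1) p1@(0,3) p2@(0,3) p3@(3,0) -> at (1,4): 0 [-], cum=0
Step 2: p0@(3,2) p1@ESC p2@ESC p3@(3,1) -> at (1,4): 0 [-], cum=0
Step 3: p0@(3,3) p1@ESC p2@ESC p3@(3,2) -> at (1,4): 0 [-], cum=0
Step 4: p0@ESC p1@ESC p2@ESC p3@(3,3) -> at (1,4): 0 [-], cum=0
Step 5: p0@ESC p1@ESC p2@ESC p3@ESC -> at (1,4): 0 [-], cum=0
Total visits = 0

Answer: 0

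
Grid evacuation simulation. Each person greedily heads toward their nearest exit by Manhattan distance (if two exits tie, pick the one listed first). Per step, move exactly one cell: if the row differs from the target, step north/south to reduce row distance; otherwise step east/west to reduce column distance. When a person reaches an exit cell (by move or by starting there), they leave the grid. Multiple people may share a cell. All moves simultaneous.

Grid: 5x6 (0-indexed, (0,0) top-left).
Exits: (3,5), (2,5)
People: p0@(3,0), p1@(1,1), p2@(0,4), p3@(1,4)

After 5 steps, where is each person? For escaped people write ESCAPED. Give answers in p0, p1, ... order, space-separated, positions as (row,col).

Step 1: p0:(3,0)->(3,1) | p1:(1,1)->(2,1) | p2:(0,4)->(1,4) | p3:(1,4)->(2,4)
Step 2: p0:(3,1)->(3,2) | p1:(2,1)->(2,2) | p2:(1,4)->(2,4) | p3:(2,4)->(2,5)->EXIT
Step 3: p0:(3,2)->(3,3) | p1:(2,2)->(2,3) | p2:(2,4)->(2,5)->EXIT | p3:escaped
Step 4: p0:(3,3)->(3,4) | p1:(2,3)->(2,4) | p2:escaped | p3:escaped
Step 5: p0:(3,4)->(3,5)->EXIT | p1:(2,4)->(2,5)->EXIT | p2:escaped | p3:escaped

ESCAPED ESCAPED ESCAPED ESCAPED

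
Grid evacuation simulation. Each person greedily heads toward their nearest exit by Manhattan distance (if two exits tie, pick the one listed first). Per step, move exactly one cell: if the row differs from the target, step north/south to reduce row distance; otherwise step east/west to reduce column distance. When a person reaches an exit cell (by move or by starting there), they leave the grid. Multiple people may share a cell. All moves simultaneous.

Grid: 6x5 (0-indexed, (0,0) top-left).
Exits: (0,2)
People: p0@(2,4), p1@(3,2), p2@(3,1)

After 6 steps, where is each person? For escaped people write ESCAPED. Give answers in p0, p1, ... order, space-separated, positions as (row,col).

Step 1: p0:(2,4)->(1,4) | p1:(3,2)->(2,2) | p2:(3,1)->(2,1)
Step 2: p0:(1,4)->(0,4) | p1:(2,2)->(1,2) | p2:(2,1)->(1,1)
Step 3: p0:(0,4)->(0,3) | p1:(1,2)->(0,2)->EXIT | p2:(1,1)->(0,1)
Step 4: p0:(0,3)->(0,2)->EXIT | p1:escaped | p2:(0,1)->(0,2)->EXIT

ESCAPED ESCAPED ESCAPED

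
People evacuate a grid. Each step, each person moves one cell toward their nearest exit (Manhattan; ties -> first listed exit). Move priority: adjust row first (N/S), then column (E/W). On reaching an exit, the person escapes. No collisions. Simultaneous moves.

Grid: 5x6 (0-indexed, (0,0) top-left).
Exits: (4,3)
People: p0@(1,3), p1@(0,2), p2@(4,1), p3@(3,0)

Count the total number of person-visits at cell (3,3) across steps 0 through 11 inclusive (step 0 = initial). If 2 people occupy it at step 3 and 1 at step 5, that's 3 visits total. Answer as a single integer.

Answer: 1

Derivation:
Step 0: p0@(1,3) p1@(0,2) p2@(4,1) p3@(3,0) -> at (3,3): 0 [-], cum=0
Step 1: p0@(2,3) p1@(1,2) p2@(4,2) p3@(4,0) -> at (3,3): 0 [-], cum=0
Step 2: p0@(3,3) p1@(2,2) p2@ESC p3@(4,1) -> at (3,3): 1 [p0], cum=1
Step 3: p0@ESC p1@(3,2) p2@ESC p3@(4,2) -> at (3,3): 0 [-], cum=1
Step 4: p0@ESC p1@(4,2) p2@ESC p3@ESC -> at (3,3): 0 [-], cum=1
Step 5: p0@ESC p1@ESC p2@ESC p3@ESC -> at (3,3): 0 [-], cum=1
Total visits = 1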